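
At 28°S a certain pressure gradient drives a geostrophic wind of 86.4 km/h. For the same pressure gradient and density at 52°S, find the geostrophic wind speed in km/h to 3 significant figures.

With the same pressure gradient and density, V_g ∝ 1/f ∝ 1/sin φ.
V₂ = V₁ · sin φ₁ / sin φ₂ = 86.4 × sin 28° / sin 52°
V₂ = 86.4 × 0.4695/0.7880 = 51.5 km/h

51.5 km/h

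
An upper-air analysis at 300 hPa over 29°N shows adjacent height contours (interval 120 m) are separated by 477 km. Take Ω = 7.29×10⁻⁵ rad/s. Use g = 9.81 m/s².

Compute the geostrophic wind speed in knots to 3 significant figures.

Coriolis parameter at 29°N:
f = 2Ω sin φ = 2 × 7.29×10⁻⁵ × sin 29° = 7.07×10⁻⁵ s⁻¹
Height gradient: |∂Z/∂n| = 120 m / 477000 m = 2.52×10⁻⁴
On a pressure surface, geostrophic balance gives V_g = (g/f)|∂Z/∂n|:
V_g = 9.81 × 2.52×10⁻⁴ / 7.07×10⁻⁵ = 34.9 m/s
Converting: 34.9 m/s × 1.944 = 67.9 knots

67.9 knots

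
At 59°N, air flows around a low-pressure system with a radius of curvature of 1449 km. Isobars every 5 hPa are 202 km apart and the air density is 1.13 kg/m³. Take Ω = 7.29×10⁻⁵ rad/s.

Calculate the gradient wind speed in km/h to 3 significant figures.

57.9 km/h

Coriolis parameter at 59°N:
f = 2Ω sin φ = 2 × 7.29×10⁻⁵ × sin 59° = 1.25×10⁻⁴ s⁻¹
Pressure gradient: |∂P/∂n| = 500 Pa / 202000 m = 2.48×10⁻³ Pa/m
Geostrophic speed: V_g = |∂P/∂n|/(fρ) = 2.48×10⁻³/(1.25×10⁻⁴ × 1.13) = 17.5 m/s
Around a low, centrifugal force acts outward with Coriolis, so pressure-gradient force balances both:
(1/ρ)|∂P/∂n| = fV + V²/R  →  V² + fR·V − fR·V_g = 0
With fR = 1.25×10⁻⁴ × 1449×10³ m = 181 m/s:
V = [−fR + √((fR)² + 4 fR V_g)]/2 = [−181 + √(181² + 4×181×17.5)]/2 = 16.1 m/s
Subgeostrophic (V < V_g = 17.5 m/s), as expected around a low.
Converting: 16.1 m/s × 3.6 = 57.9 km/h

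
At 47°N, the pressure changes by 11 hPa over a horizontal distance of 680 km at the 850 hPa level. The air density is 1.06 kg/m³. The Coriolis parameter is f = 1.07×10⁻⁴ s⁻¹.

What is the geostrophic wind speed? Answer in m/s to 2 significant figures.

Pressure gradient: |∂P/∂n| = 1100 Pa / 680000 m = 1.62×10⁻³ Pa/m
Geostrophic balance (pressure-gradient force = Coriolis force):
V_g = (1/(fρ)) |∂P/∂n| = 1.62×10⁻³ / (1.07×10⁻⁴ × 1.06) = 14.3 m/s

14 m/s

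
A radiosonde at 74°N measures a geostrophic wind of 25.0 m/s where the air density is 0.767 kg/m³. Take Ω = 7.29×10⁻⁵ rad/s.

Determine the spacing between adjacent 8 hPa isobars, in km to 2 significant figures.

Coriolis parameter at 74°N:
f = 2Ω sin φ = 2 × 7.29×10⁻⁵ × sin 74° = 1.40×10⁻⁴ s⁻¹
Geostrophic balance rearranged: |∂P/∂n| = f ρ V_g
|∂P/∂n| = 1.40×10⁻⁴ × 0.767 × 25.0 = 2.69×10⁻³ Pa/m
Isobar spacing: Δn = ΔP/|∂P/∂n| = 800 Pa / 2.69×10⁻³ Pa/m = 297684 m ≈ 300 km

300 km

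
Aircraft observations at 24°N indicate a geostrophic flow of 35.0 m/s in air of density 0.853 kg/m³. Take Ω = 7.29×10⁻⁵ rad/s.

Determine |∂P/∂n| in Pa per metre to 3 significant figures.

1.77×10⁻³ Pa/m

Coriolis parameter at 24°N:
f = 2Ω sin φ = 2 × 7.29×10⁻⁵ × sin 24° = 5.93×10⁻⁵ s⁻¹
Geostrophic balance rearranged: |∂P/∂n| = f ρ V_g
|∂P/∂n| = 5.93×10⁻⁵ × 0.853 × 35.0 = 1.77×10⁻³ Pa/m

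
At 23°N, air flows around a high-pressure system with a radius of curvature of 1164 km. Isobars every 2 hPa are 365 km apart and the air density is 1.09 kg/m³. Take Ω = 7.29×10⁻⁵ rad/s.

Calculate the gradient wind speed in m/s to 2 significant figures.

Coriolis parameter at 23°N:
f = 2Ω sin φ = 2 × 7.29×10⁻⁵ × sin 23° = 5.70×10⁻⁵ s⁻¹
Pressure gradient: |∂P/∂n| = 200 Pa / 365000 m = 5.48×10⁻⁴ Pa/m
Geostrophic speed: V_g = |∂P/∂n|/(fρ) = 5.48×10⁻⁴/(5.70×10⁻⁵ × 1.09) = 8.82 m/s
Around a high, pressure-gradient force acts outward with centrifugal, so Coriolis balances both:
fV = (1/ρ)|∂P/∂n| + V²/R  →  V² − fR·V + fR·V_g = 0
With fR = 5.70×10⁻⁵ × 1164×10³ m = 66.3 m/s:
V = [fR − √((fR)² − 4 fR V_g)]/2 = [66.3 − √(66.3² − 4×66.3×8.82)]/2 = 10.5 m/s
Supergeostrophic (V > V_g = 8.82 m/s), as expected around a high.

10 m/s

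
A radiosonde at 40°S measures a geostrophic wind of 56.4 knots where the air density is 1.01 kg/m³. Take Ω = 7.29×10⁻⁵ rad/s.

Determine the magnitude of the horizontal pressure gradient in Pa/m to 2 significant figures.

2.7×10⁻³ Pa/m

Coriolis parameter at 40°S:
f = 2Ω sin φ = 2 × 7.29×10⁻⁵ × sin 40° = 9.37×10⁻⁵ s⁻¹
Wind speed in SI: 56.4 knots = 29.0 m/s
Geostrophic balance rearranged: |∂P/∂n| = f ρ V_g
|∂P/∂n| = 9.37×10⁻⁵ × 1.01 × 29.0 = 2.75×10⁻³ Pa/m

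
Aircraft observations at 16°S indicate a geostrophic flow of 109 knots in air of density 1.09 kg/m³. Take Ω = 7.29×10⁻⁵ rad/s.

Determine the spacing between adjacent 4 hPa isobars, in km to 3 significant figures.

163 km

Coriolis parameter at 16°S:
f = 2Ω sin φ = 2 × 7.29×10⁻⁵ × sin 16° = 4.02×10⁻⁵ s⁻¹
Wind speed in SI: 109 knots = 56.1 m/s
Geostrophic balance rearranged: |∂P/∂n| = f ρ V_g
|∂P/∂n| = 4.02×10⁻⁵ × 1.09 × 56.1 = 2.46×10⁻³ Pa/m
Isobar spacing: Δn = ΔP/|∂P/∂n| = 400 Pa / 2.46×10⁻³ Pa/m = 162845 m ≈ 163 km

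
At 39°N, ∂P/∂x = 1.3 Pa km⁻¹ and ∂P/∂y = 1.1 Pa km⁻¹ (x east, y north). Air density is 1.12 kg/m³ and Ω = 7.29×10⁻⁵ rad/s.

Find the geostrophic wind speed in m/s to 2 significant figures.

17 m/s

Coriolis parameter at 39°N:
f = 2Ω sin φ = 2 × 7.29×10⁻⁵ × sin 39° = 9.18×10⁻⁵ s⁻¹
Component geostrophic relations (x east, y north):
u_g = −(1/(fρ)) ∂P/∂y,  v_g = (1/(fρ)) ∂P/∂x
u_g = −(1.1×10⁻³)/(9.18×10⁻⁵ × 1.12) = −10.7 m/s;  v_g = (1.3×10⁻³)/(9.18×10⁻⁵ × 1.12) = 12.7 m/s
|V_g| = √(u_g² + v_g²) = 16.6 m/s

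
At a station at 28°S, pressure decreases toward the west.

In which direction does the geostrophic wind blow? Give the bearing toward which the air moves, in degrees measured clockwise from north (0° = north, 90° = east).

The pressure-gradient force points toward the west (bearing 270°).
Geostrophic balance: in the Southern Hemisphere the Coriolis force deflects motion to the left, so the geostrophic wind blows 90° to the left of the pressure-gradient force (low pressure on the right).
Rotating 270° by 90° counterclockwise gives 180° — the wind blows toward the south.

180°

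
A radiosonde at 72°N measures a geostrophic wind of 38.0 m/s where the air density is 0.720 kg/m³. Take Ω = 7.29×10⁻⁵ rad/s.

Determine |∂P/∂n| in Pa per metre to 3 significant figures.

3.79×10⁻³ Pa/m

Coriolis parameter at 72°N:
f = 2Ω sin φ = 2 × 7.29×10⁻⁵ × sin 72° = 1.39×10⁻⁴ s⁻¹
Geostrophic balance rearranged: |∂P/∂n| = f ρ V_g
|∂P/∂n| = 1.39×10⁻⁴ × 0.720 × 38.0 = 3.79×10⁻³ Pa/m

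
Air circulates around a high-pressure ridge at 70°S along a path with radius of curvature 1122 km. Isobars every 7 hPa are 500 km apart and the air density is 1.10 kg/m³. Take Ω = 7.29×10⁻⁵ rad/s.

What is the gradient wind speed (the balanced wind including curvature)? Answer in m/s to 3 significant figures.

9.93 m/s

Coriolis parameter at 70°S:
f = 2Ω sin φ = 2 × 7.29×10⁻⁵ × sin 70° = 1.37×10⁻⁴ s⁻¹
Pressure gradient: |∂P/∂n| = 700 Pa / 500000 m = 1.40×10⁻³ Pa/m
Geostrophic speed: V_g = |∂P/∂n|/(fρ) = 1.40×10⁻³/(1.37×10⁻⁴ × 1.10) = 9.29 m/s
Around a high, pressure-gradient force acts outward with centrifugal, so Coriolis balances both:
fV = (1/ρ)|∂P/∂n| + V²/R  →  V² − fR·V + fR·V_g = 0
With fR = 1.37×10⁻⁴ × 1122×10³ m = 154 m/s:
V = [fR − √((fR)² − 4 fR V_g)]/2 = [154 − √(154² − 4×154×9.29)]/2 = 9.93 m/s
Supergeostrophic (V > V_g = 9.29 m/s), as expected around a high.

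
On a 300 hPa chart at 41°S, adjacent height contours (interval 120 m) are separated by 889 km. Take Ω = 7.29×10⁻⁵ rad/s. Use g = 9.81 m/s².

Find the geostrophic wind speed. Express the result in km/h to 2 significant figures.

50 km/h

Coriolis parameter at 41°S:
f = 2Ω sin φ = 2 × 7.29×10⁻⁵ × sin 41° = 9.57×10⁻⁵ s⁻¹
Height gradient: |∂Z/∂n| = 120 m / 889000 m = 1.35×10⁻⁴
On a pressure surface, geostrophic balance gives V_g = (g/f)|∂Z/∂n|:
V_g = 9.81 × 1.35×10⁻⁴ / 9.57×10⁻⁵ = 13.8 m/s
Converting: 13.8 m/s × 3.6 = 50 km/h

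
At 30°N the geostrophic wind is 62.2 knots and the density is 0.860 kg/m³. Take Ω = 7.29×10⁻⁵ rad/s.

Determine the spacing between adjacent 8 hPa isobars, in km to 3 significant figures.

399 km

Coriolis parameter at 30°N:
f = 2Ω sin φ = 2 × 7.29×10⁻⁵ × sin 30° = 7.29×10⁻⁵ s⁻¹
Wind speed in SI: 62.2 knots = 32.0 m/s
Geostrophic balance rearranged: |∂P/∂n| = f ρ V_g
|∂P/∂n| = 7.29×10⁻⁵ × 0.860 × 32.0 = 2.01×10⁻³ Pa/m
Isobar spacing: Δn = ΔP/|∂P/∂n| = 800 Pa / 2.01×10⁻³ Pa/m = 398782 m ≈ 399 km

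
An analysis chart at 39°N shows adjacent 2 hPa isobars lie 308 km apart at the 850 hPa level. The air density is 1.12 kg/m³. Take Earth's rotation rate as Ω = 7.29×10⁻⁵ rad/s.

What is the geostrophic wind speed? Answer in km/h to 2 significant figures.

Coriolis parameter at 39°N:
f = 2Ω sin φ = 2 × 7.29×10⁻⁵ × sin 39° = 9.18×10⁻⁵ s⁻¹
Pressure gradient: |∂P/∂n| = 200 Pa / 308000 m = 6.49×10⁻⁴ Pa/m
Geostrophic balance (pressure-gradient force = Coriolis force):
V_g = (1/(fρ)) |∂P/∂n| = 6.49×10⁻⁴ / (9.18×10⁻⁵ × 1.12) = 6.32 m/s
Converting: 6.32 m/s × 3.6 = 23 km/h

23 km/h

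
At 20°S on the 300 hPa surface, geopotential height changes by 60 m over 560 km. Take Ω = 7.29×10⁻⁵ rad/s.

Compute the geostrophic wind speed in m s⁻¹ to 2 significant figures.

Coriolis parameter at 20°S:
f = 2Ω sin φ = 2 × 7.29×10⁻⁵ × sin 20° = 4.99×10⁻⁵ s⁻¹
Height gradient: |∂Z/∂n| = 60 m / 560000 m = 1.07×10⁻⁴
On a pressure surface, geostrophic balance gives V_g = (g/f)|∂Z/∂n|:
V_g = 9.81 × 1.07×10⁻⁴ / 4.99×10⁻⁵ = 21.1 m/s

21 m s⁻¹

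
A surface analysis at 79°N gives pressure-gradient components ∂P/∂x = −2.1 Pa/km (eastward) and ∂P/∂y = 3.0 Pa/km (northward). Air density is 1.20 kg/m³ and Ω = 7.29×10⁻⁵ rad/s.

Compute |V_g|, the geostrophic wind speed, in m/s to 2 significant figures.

Coriolis parameter at 79°N:
f = 2Ω sin φ = 2 × 7.29×10⁻⁵ × sin 79° = 1.43×10⁻⁴ s⁻¹
Component geostrophic relations (x east, y north):
u_g = −(1/(fρ)) ∂P/∂y,  v_g = (1/(fρ)) ∂P/∂x
u_g = −(3.0×10⁻³)/(1.43×10⁻⁴ × 1.20) = −17.5 m/s;  v_g = (−2.1×10⁻³)/(1.43×10⁻⁴ × 1.20) = −12.2 m/s
|V_g| = √(u_g² + v_g²) = 21.3 m/s

21 m/s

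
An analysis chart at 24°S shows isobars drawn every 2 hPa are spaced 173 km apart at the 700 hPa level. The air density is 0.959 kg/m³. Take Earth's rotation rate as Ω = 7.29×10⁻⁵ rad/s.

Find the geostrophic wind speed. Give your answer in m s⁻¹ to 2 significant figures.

20 m s⁻¹

Coriolis parameter at 24°S:
f = 2Ω sin φ = 2 × 7.29×10⁻⁵ × sin 24° = 5.93×10⁻⁵ s⁻¹
Pressure gradient: |∂P/∂n| = 200 Pa / 173000 m = 1.16×10⁻³ Pa/m
Geostrophic balance (pressure-gradient force = Coriolis force):
V_g = (1/(fρ)) |∂P/∂n| = 1.16×10⁻³ / (5.93×10⁻⁵ × 0.959) = 20.3 m/s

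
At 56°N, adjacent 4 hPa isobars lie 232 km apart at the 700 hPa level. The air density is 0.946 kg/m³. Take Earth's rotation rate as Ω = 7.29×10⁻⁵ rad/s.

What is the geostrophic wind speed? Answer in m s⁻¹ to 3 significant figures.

Coriolis parameter at 56°N:
f = 2Ω sin φ = 2 × 7.29×10⁻⁵ × sin 56° = 1.21×10⁻⁴ s⁻¹
Pressure gradient: |∂P/∂n| = 400 Pa / 232000 m = 1.72×10⁻³ Pa/m
Geostrophic balance (pressure-gradient force = Coriolis force):
V_g = (1/(fρ)) |∂P/∂n| = 1.72×10⁻³ / (1.21×10⁻⁴ × 0.946) = 15.1 m/s

15.1 m s⁻¹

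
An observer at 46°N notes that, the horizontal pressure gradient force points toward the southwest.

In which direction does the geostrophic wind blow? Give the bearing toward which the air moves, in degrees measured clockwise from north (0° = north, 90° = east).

315°

The pressure-gradient force points toward the southwest (bearing 225°).
Geostrophic balance: in the Northern Hemisphere the Coriolis force deflects motion to the right, so the geostrophic wind blows 90° to the right of the pressure-gradient force (low pressure on the left).
Rotating 225° by 90° clockwise gives 315° — the wind blows toward the northwest.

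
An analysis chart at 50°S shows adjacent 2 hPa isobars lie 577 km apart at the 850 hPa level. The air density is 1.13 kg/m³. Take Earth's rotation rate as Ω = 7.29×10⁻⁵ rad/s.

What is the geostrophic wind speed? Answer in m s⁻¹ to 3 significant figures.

2.75 m s⁻¹

Coriolis parameter at 50°S:
f = 2Ω sin φ = 2 × 7.29×10⁻⁵ × sin 50° = 1.12×10⁻⁴ s⁻¹
Pressure gradient: |∂P/∂n| = 200 Pa / 577000 m = 3.47×10⁻⁴ Pa/m
Geostrophic balance (pressure-gradient force = Coriolis force):
V_g = (1/(fρ)) |∂P/∂n| = 3.47×10⁻⁴ / (1.12×10⁻⁴ × 1.13) = 2.75 m/s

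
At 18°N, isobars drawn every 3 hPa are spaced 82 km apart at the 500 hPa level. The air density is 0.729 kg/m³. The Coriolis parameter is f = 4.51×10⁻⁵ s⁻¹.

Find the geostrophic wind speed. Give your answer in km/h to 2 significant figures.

400 km/h

Pressure gradient: |∂P/∂n| = 300 Pa / 82000 m = 3.66×10⁻³ Pa/m
Geostrophic balance (pressure-gradient force = Coriolis force):
V_g = (1/(fρ)) |∂P/∂n| = 3.66×10⁻³ / (4.51×10⁻⁵ × 0.729) = 111 m/s
Converting: 111 m/s × 3.6 = 400 km/h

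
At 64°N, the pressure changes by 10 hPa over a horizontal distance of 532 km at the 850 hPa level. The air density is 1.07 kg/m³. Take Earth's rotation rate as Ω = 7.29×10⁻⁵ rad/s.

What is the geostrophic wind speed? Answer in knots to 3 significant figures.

Coriolis parameter at 64°N:
f = 2Ω sin φ = 2 × 7.29×10⁻⁵ × sin 64° = 1.31×10⁻⁴ s⁻¹
Pressure gradient: |∂P/∂n| = 1000 Pa / 532000 m = 1.88×10⁻³ Pa/m
Geostrophic balance (pressure-gradient force = Coriolis force):
V_g = (1/(fρ)) |∂P/∂n| = 1.88×10⁻³ / (1.31×10⁻⁴ × 1.07) = 13.4 m/s
Converting: 13.4 m/s × 1.944 = 26.1 knots

26.1 knots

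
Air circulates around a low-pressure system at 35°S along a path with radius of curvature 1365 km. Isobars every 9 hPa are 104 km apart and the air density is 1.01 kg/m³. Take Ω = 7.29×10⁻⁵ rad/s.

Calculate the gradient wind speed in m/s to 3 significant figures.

65.2 m/s

Coriolis parameter at 35°S:
f = 2Ω sin φ = 2 × 7.29×10⁻⁵ × sin 35° = 8.36×10⁻⁵ s⁻¹
Pressure gradient: |∂P/∂n| = 900 Pa / 104000 m = 8.65×10⁻³ Pa/m
Geostrophic speed: V_g = |∂P/∂n|/(fρ) = 8.65×10⁻³/(8.36×10⁻⁵ × 1.01) = 102 m/s
Around a low, centrifugal force acts outward with Coriolis, so pressure-gradient force balances both:
(1/ρ)|∂P/∂n| = fV + V²/R  →  V² + fR·V − fR·V_g = 0
With fR = 8.36×10⁻⁵ × 1365×10³ m = 114 m/s:
V = [−fR + √((fR)² + 4 fR V_g)]/2 = [−114 + √(114² + 4×114×102)]/2 = 65.2 m/s
Subgeostrophic (V < V_g = 102 m/s), as expected around a low.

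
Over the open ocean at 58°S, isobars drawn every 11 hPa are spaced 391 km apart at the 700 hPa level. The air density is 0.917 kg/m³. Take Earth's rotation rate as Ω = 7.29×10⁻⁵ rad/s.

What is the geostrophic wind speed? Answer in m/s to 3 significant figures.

Coriolis parameter at 58°S:
f = 2Ω sin φ = 2 × 7.29×10⁻⁵ × sin 58° = 1.24×10⁻⁴ s⁻¹
Pressure gradient: |∂P/∂n| = 1100 Pa / 391000 m = 2.81×10⁻³ Pa/m
Geostrophic balance (pressure-gradient force = Coriolis force):
V_g = (1/(fρ)) |∂P/∂n| = 2.81×10⁻³ / (1.24×10⁻⁴ × 0.917) = 24.8 m/s

24.8 m/s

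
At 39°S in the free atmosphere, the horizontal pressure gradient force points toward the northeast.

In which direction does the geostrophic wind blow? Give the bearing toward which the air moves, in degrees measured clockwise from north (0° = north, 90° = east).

The pressure-gradient force points toward the northeast (bearing 045°).
Geostrophic balance: in the Southern Hemisphere the Coriolis force deflects motion to the left, so the geostrophic wind blows 90° to the left of the pressure-gradient force (low pressure on the right).
Rotating 045° by 90° counterclockwise gives 315° — the wind blows toward the northwest.

315°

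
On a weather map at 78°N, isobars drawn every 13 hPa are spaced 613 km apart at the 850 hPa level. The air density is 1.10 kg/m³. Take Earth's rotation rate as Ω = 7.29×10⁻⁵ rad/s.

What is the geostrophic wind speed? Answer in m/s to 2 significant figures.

14 m/s

Coriolis parameter at 78°N:
f = 2Ω sin φ = 2 × 7.29×10⁻⁵ × sin 78° = 1.43×10⁻⁴ s⁻¹
Pressure gradient: |∂P/∂n| = 1300 Pa / 613000 m = 2.12×10⁻³ Pa/m
Geostrophic balance (pressure-gradient force = Coriolis force):
V_g = (1/(fρ)) |∂P/∂n| = 2.12×10⁻³ / (1.43×10⁻⁴ × 1.10) = 13.5 m/s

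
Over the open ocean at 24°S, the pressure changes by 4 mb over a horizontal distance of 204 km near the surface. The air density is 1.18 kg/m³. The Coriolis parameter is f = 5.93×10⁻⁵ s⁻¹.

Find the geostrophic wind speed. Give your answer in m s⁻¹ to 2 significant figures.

Pressure gradient: |∂P/∂n| = 400 Pa / 204000 m = 1.96×10⁻³ Pa/m
Geostrophic balance (pressure-gradient force = Coriolis force):
V_g = (1/(fρ)) |∂P/∂n| = 1.96×10⁻³ / (5.93×10⁻⁵ × 1.18) = 28.0 m/s

28 m s⁻¹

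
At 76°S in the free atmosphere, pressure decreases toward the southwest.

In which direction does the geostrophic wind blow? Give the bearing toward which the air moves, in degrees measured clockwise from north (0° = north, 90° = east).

135°

The pressure-gradient force points toward the southwest (bearing 225°).
Geostrophic balance: in the Southern Hemisphere the Coriolis force deflects motion to the left, so the geostrophic wind blows 90° to the left of the pressure-gradient force (low pressure on the right).
Rotating 225° by 90° counterclockwise gives 135° — the wind blows toward the southeast.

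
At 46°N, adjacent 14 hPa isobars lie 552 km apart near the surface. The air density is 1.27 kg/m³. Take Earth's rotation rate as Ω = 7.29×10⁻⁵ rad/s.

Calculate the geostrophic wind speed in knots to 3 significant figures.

37.0 knots

Coriolis parameter at 46°N:
f = 2Ω sin φ = 2 × 7.29×10⁻⁵ × sin 46° = 1.05×10⁻⁴ s⁻¹
Pressure gradient: |∂P/∂n| = 1400 Pa / 552000 m = 2.54×10⁻³ Pa/m
Geostrophic balance (pressure-gradient force = Coriolis force):
V_g = (1/(fρ)) |∂P/∂n| = 2.54×10⁻³ / (1.05×10⁻⁴ × 1.27) = 19.0 m/s
Converting: 19.0 m/s × 1.944 = 37.0 knots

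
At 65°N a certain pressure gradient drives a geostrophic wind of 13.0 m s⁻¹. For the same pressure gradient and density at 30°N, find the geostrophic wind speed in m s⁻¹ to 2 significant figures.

24 m s⁻¹

With the same pressure gradient and density, V_g ∝ 1/f ∝ 1/sin φ.
V₂ = V₁ · sin φ₁ / sin φ₂ = 13.0 × sin 65° / sin 30°
V₂ = 13.0 × 0.9063/0.5000 = 24 m s⁻¹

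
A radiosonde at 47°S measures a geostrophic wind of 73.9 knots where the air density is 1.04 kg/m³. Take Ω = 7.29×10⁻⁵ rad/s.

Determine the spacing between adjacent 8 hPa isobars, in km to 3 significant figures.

Coriolis parameter at 47°S:
f = 2Ω sin φ = 2 × 7.29×10⁻⁵ × sin 47° = 1.07×10⁻⁴ s⁻¹
Wind speed in SI: 73.9 knots = 38.0 m/s
Geostrophic balance rearranged: |∂P/∂n| = f ρ V_g
|∂P/∂n| = 1.07×10⁻⁴ × 1.04 × 38.0 = 4.22×10⁻³ Pa/m
Isobar spacing: Δn = ΔP/|∂P/∂n| = 800 Pa / 4.22×10⁻³ Pa/m = 189753 m ≈ 190 km

190 km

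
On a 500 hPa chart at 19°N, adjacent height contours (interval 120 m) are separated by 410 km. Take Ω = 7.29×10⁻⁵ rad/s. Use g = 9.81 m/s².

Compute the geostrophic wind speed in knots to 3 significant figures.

118 knots

Coriolis parameter at 19°N:
f = 2Ω sin φ = 2 × 7.29×10⁻⁵ × sin 19° = 4.75×10⁻⁵ s⁻¹
Height gradient: |∂Z/∂n| = 120 m / 410000 m = 2.93×10⁻⁴
On a pressure surface, geostrophic balance gives V_g = (g/f)|∂Z/∂n|:
V_g = 9.81 × 2.93×10⁻⁴ / 4.75×10⁻⁵ = 60.5 m/s
Converting: 60.5 m/s × 1.944 = 118 knots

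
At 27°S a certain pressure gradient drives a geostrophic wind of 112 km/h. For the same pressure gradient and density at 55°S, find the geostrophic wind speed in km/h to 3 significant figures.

With the same pressure gradient and density, V_g ∝ 1/f ∝ 1/sin φ.
V₂ = V₁ · sin φ₁ / sin φ₂ = 112 × sin 27° / sin 55°
V₂ = 112 × 0.4540/0.8192 = 62.1 km/h

62.1 km/h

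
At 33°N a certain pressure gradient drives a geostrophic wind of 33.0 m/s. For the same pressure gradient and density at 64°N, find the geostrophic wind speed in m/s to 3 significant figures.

With the same pressure gradient and density, V_g ∝ 1/f ∝ 1/sin φ.
V₂ = V₁ · sin φ₁ / sin φ₂ = 33.0 × sin 33° / sin 64°
V₂ = 33.0 × 0.5446/0.8988 = 20.0 m/s

20.0 m/s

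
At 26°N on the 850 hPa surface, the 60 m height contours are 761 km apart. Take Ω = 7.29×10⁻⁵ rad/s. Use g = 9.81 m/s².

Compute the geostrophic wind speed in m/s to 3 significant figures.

12.1 m/s

Coriolis parameter at 26°N:
f = 2Ω sin φ = 2 × 7.29×10⁻⁵ × sin 26° = 6.39×10⁻⁵ s⁻¹
Height gradient: |∂Z/∂n| = 60 m / 761000 m = 7.88×10⁻⁵
On a pressure surface, geostrophic balance gives V_g = (g/f)|∂Z/∂n|:
V_g = 9.81 × 7.88×10⁻⁵ / 6.39×10⁻⁵ = 12.1 m/s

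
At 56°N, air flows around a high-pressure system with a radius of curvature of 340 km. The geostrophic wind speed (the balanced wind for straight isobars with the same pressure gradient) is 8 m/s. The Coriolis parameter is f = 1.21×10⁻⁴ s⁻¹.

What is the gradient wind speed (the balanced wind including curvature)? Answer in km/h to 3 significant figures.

Around a high, pressure-gradient force acts outward with centrifugal, so Coriolis balances both:
fV = (1/ρ)|∂P/∂n| + V²/R  →  V² − fR·V + fR·V_g = 0
With fR = 1.21×10⁻⁴ × 340×10³ m = 41.1 m/s:
V = [fR − √((fR)² − 4 fR V_g)]/2 = [41.1 − √(41.1² − 4×41.1×8)]/2 = 10.9 m/s
Supergeostrophic (V > V_g = 8 m/s), as expected around a high.
Converting: 10.9 m/s × 3.6 = 39.1 km/h

39.1 km/h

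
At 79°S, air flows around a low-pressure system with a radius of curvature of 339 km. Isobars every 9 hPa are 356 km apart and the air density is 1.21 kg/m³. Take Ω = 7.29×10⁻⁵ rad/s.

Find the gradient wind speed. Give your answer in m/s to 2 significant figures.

Coriolis parameter at 79°S:
f = 2Ω sin φ = 2 × 7.29×10⁻⁵ × sin 79° = 1.43×10⁻⁴ s⁻¹
Pressure gradient: |∂P/∂n| = 900 Pa / 356000 m = 2.53×10⁻³ Pa/m
Geostrophic speed: V_g = |∂P/∂n|/(fρ) = 2.53×10⁻³/(1.43×10⁻⁴ × 1.21) = 14.6 m/s
Around a low, centrifugal force acts outward with Coriolis, so pressure-gradient force balances both:
(1/ρ)|∂P/∂n| = fV + V²/R  →  V² + fR·V − fR·V_g = 0
With fR = 1.43×10⁻⁴ × 339×10³ m = 48.5 m/s:
V = [−fR + √((fR)² + 4 fR V_g)]/2 = [−48.5 + √(48.5² + 4×48.5×14.6)]/2 = 11.8 m/s
Subgeostrophic (V < V_g = 14.6 m/s), as expected around a low.

12 m/s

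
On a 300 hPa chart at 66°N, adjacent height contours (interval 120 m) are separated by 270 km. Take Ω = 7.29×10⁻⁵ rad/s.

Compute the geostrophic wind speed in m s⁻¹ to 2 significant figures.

33 m s⁻¹

Coriolis parameter at 66°N:
f = 2Ω sin φ = 2 × 7.29×10⁻⁵ × sin 66° = 1.33×10⁻⁴ s⁻¹
Height gradient: |∂Z/∂n| = 120 m / 270000 m = 4.44×10⁻⁴
On a pressure surface, geostrophic balance gives V_g = (g/f)|∂Z/∂n|:
V_g = 9.81 × 4.44×10⁻⁴ / 1.33×10⁻⁴ = 32.7 m/s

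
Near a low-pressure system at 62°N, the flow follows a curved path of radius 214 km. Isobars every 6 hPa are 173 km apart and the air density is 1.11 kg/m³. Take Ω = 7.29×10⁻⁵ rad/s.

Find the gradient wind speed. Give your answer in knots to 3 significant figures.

30.2 knots

Coriolis parameter at 62°N:
f = 2Ω sin φ = 2 × 7.29×10⁻⁵ × sin 62° = 1.29×10⁻⁴ s⁻¹
Pressure gradient: |∂P/∂n| = 600 Pa / 173000 m = 3.47×10⁻³ Pa/m
Geostrophic speed: V_g = |∂P/∂n|/(fρ) = 3.47×10⁻³/(1.29×10⁻⁴ × 1.11) = 24.3 m/s
Around a low, centrifugal force acts outward with Coriolis, so pressure-gradient force balances both:
(1/ρ)|∂P/∂n| = fV + V²/R  →  V² + fR·V − fR·V_g = 0
With fR = 1.29×10⁻⁴ × 214×10³ m = 27.5 m/s:
V = [−fR + √((fR)² + 4 fR V_g)]/2 = [−27.5 + √(27.5² + 4×27.5×24.3)]/2 = 15.5 m/s
Subgeostrophic (V < V_g = 24.3 m/s), as expected around a low.
Converting: 15.5 m/s × 1.944 = 30.2 knots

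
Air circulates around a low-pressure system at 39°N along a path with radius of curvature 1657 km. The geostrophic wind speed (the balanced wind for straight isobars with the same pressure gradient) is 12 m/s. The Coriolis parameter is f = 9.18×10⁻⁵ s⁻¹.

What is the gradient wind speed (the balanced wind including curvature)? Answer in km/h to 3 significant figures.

40.2 km/h

Around a low, centrifugal force acts outward with Coriolis, so pressure-gradient force balances both:
(1/ρ)|∂P/∂n| = fV + V²/R  →  V² + fR·V − fR·V_g = 0
With fR = 9.18×10⁻⁵ × 1657×10³ m = 152 m/s:
V = [−fR + √((fR)² + 4 fR V_g)]/2 = [−152 + √(152² + 4×152×12)]/2 = 11.2 m/s
Subgeostrophic (V < V_g = 12 m/s), as expected around a low.
Converting: 11.2 m/s × 3.6 = 40.2 km/h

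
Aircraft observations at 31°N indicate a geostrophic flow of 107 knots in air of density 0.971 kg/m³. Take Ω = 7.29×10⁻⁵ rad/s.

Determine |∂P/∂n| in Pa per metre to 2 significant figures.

4.0×10⁻³ Pa/m

Coriolis parameter at 31°N:
f = 2Ω sin φ = 2 × 7.29×10⁻⁵ × sin 31° = 7.51×10⁻⁵ s⁻¹
Wind speed in SI: 107 knots = 55.0 m/s
Geostrophic balance rearranged: |∂P/∂n| = f ρ V_g
|∂P/∂n| = 7.51×10⁻⁵ × 0.971 × 55.0 = 4.01×10⁻³ Pa/m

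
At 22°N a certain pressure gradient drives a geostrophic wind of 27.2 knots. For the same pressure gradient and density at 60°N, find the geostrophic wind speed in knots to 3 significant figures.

11.8 knots

With the same pressure gradient and density, V_g ∝ 1/f ∝ 1/sin φ.
V₂ = V₁ · sin φ₁ / sin φ₂ = 27.2 × sin 22° / sin 60°
V₂ = 27.2 × 0.3746/0.8660 = 11.8 knots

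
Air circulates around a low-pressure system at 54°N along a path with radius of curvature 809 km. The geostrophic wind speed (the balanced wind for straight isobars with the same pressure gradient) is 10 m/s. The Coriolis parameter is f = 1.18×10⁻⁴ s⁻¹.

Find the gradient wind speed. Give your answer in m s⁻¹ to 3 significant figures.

Around a low, centrifugal force acts outward with Coriolis, so pressure-gradient force balances both:
(1/ρ)|∂P/∂n| = fV + V²/R  →  V² + fR·V − fR·V_g = 0
With fR = 1.18×10⁻⁴ × 809×10³ m = 95.5 m/s:
V = [−fR + √((fR)² + 4 fR V_g)]/2 = [−95.5 + √(95.5² + 4×95.5×10)]/2 = 9.13 m/s
Subgeostrophic (V < V_g = 10 m/s), as expected around a low.

9.13 m s⁻¹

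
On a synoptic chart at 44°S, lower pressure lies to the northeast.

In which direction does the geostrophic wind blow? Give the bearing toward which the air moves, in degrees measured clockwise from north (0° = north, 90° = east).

The pressure-gradient force points toward the northeast (bearing 045°).
Geostrophic balance: in the Southern Hemisphere the Coriolis force deflects motion to the left, so the geostrophic wind blows 90° to the left of the pressure-gradient force (low pressure on the right).
Rotating 045° by 90° counterclockwise gives 315° — the wind blows toward the northwest.

315°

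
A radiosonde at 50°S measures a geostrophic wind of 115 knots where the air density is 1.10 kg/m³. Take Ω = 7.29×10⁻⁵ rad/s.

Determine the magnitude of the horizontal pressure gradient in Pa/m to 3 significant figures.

Coriolis parameter at 50°S:
f = 2Ω sin φ = 2 × 7.29×10⁻⁵ × sin 50° = 1.12×10⁻⁴ s⁻¹
Wind speed in SI: 115 knots = 59.2 m/s
Geostrophic balance rearranged: |∂P/∂n| = f ρ V_g
|∂P/∂n| = 1.12×10⁻⁴ × 1.10 × 59.2 = 7.27×10⁻³ Pa/m

7.27×10⁻³ Pa/m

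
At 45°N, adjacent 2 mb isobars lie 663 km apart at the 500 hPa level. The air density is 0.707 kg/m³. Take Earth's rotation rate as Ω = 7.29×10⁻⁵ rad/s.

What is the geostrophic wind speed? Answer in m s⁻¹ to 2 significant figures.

Coriolis parameter at 45°N:
f = 2Ω sin φ = 2 × 7.29×10⁻⁵ × sin 45° = 1.03×10⁻⁴ s⁻¹
Pressure gradient: |∂P/∂n| = 200 Pa / 663000 m = 3.02×10⁻⁴ Pa/m
Geostrophic balance (pressure-gradient force = Coriolis force):
V_g = (1/(fρ)) |∂P/∂n| = 3.02×10⁻⁴ / (1.03×10⁻⁴ × 0.707) = 4.14 m/s

4.1 m s⁻¹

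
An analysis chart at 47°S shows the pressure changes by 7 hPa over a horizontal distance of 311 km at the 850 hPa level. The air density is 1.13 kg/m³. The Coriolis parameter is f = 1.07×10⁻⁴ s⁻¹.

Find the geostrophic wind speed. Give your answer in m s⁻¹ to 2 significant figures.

Pressure gradient: |∂P/∂n| = 700 Pa / 311000 m = 2.25×10⁻³ Pa/m
Geostrophic balance (pressure-gradient force = Coriolis force):
V_g = (1/(fρ)) |∂P/∂n| = 2.25×10⁻³ / (1.07×10⁻⁴ × 1.13) = 18.6 m/s

19 m s⁻¹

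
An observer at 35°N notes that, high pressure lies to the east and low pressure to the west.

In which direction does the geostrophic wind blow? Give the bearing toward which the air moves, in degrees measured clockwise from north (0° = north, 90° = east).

The pressure-gradient force points toward the west (bearing 270°).
Geostrophic balance: in the Northern Hemisphere the Coriolis force deflects motion to the right, so the geostrophic wind blows 90° to the right of the pressure-gradient force (low pressure on the left).
Rotating 270° by 90° clockwise gives 000° — the wind blows toward the north.

000°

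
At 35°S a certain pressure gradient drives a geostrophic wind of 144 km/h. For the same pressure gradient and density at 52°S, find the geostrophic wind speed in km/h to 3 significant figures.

105 km/h

With the same pressure gradient and density, V_g ∝ 1/f ∝ 1/sin φ.
V₂ = V₁ · sin φ₁ / sin φ₂ = 144 × sin 35° / sin 52°
V₂ = 144 × 0.5736/0.7880 = 105 km/h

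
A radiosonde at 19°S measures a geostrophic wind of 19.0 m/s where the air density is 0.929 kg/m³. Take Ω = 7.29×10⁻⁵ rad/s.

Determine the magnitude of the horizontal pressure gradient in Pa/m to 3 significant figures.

8.38×10⁻⁴ Pa/m

Coriolis parameter at 19°S:
f = 2Ω sin φ = 2 × 7.29×10⁻⁵ × sin 19° = 4.75×10⁻⁵ s⁻¹
Geostrophic balance rearranged: |∂P/∂n| = f ρ V_g
|∂P/∂n| = 4.75×10⁻⁵ × 0.929 × 19.0 = 8.38×10⁻⁴ Pa/m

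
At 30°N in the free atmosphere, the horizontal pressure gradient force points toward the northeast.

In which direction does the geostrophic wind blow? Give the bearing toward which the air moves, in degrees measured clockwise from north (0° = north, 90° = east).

135°

The pressure-gradient force points toward the northeast (bearing 045°).
Geostrophic balance: in the Northern Hemisphere the Coriolis force deflects motion to the right, so the geostrophic wind blows 90° to the right of the pressure-gradient force (low pressure on the left).
Rotating 045° by 90° clockwise gives 135° — the wind blows toward the southeast.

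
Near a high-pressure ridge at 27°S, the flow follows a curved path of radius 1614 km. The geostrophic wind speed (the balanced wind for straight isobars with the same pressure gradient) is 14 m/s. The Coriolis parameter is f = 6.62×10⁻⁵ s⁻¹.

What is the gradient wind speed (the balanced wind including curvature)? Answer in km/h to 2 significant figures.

Around a high, pressure-gradient force acts outward with centrifugal, so Coriolis balances both:
fV = (1/ρ)|∂P/∂n| + V²/R  →  V² − fR·V + fR·V_g = 0
With fR = 6.62×10⁻⁵ × 1614×10³ m = 107 m/s:
V = [fR − √((fR)² − 4 fR V_g)]/2 = [107 − √(107² − 4×107×14)]/2 = 16.6 m/s
Supergeostrophic (V > V_g = 14 m/s), as expected around a high.
Converting: 16.6 m/s × 3.6 = 60 km/h

60 km/h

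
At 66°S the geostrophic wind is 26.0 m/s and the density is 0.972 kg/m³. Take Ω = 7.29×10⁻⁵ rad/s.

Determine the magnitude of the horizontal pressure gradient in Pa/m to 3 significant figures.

Coriolis parameter at 66°S:
f = 2Ω sin φ = 2 × 7.29×10⁻⁵ × sin 66° = 1.33×10⁻⁴ s⁻¹
Geostrophic balance rearranged: |∂P/∂n| = f ρ V_g
|∂P/∂n| = 1.33×10⁻⁴ × 0.972 × 26.0 = 3.37×10⁻³ Pa/m

3.37×10⁻³ Pa/m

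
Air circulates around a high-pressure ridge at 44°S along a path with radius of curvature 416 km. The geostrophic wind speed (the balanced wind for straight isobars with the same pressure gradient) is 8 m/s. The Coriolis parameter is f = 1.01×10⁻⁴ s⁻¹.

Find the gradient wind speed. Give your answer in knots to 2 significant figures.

21 knots

Around a high, pressure-gradient force acts outward with centrifugal, so Coriolis balances both:
fV = (1/ρ)|∂P/∂n| + V²/R  →  V² − fR·V + fR·V_g = 0
With fR = 1.01×10⁻⁴ × 416×10³ m = 42.0 m/s:
V = [fR − √((fR)² − 4 fR V_g)]/2 = [42.0 − √(42.0² − 4×42.0×8)]/2 = 10.8 m/s
Supergeostrophic (V > V_g = 8 m/s), as expected around a high.
Converting: 10.8 m/s × 1.944 = 21 knots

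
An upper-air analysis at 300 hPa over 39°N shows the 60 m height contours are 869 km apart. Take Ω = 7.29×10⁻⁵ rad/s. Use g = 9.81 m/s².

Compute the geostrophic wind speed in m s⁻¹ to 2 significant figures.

Coriolis parameter at 39°N:
f = 2Ω sin φ = 2 × 7.29×10⁻⁵ × sin 39° = 9.18×10⁻⁵ s⁻¹
Height gradient: |∂Z/∂n| = 60 m / 869000 m = 6.90×10⁻⁵
On a pressure surface, geostrophic balance gives V_g = (g/f)|∂Z/∂n|:
V_g = 9.81 × 6.90×10⁻⁵ / 9.18×10⁻⁵ = 7.38 m/s

7.4 m s⁻¹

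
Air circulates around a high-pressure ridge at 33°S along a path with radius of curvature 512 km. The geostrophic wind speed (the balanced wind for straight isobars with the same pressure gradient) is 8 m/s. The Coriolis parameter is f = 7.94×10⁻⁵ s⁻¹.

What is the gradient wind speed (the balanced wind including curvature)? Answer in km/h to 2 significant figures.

Around a high, pressure-gradient force acts outward with centrifugal, so Coriolis balances both:
fV = (1/ρ)|∂P/∂n| + V²/R  →  V² − fR·V + fR·V_g = 0
With fR = 7.94×10⁻⁵ × 512×10³ m = 40.7 m/s:
V = [fR − √((fR)² − 4 fR V_g)]/2 = [40.7 − √(40.7² − 4×40.7×8)]/2 = 10.9 m/s
Supergeostrophic (V > V_g = 8 m/s), as expected around a high.
Converting: 10.9 m/s × 3.6 = 39 km/h

39 km/h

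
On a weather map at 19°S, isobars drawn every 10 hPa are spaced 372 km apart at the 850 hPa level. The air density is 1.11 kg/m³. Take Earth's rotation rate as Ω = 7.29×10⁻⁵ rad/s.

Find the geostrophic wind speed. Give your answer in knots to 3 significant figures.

99.2 knots

Coriolis parameter at 19°S:
f = 2Ω sin φ = 2 × 7.29×10⁻⁵ × sin 19° = 4.75×10⁻⁵ s⁻¹
Pressure gradient: |∂P/∂n| = 1000 Pa / 372000 m = 2.69×10⁻³ Pa/m
Geostrophic balance (pressure-gradient force = Coriolis force):
V_g = (1/(fρ)) |∂P/∂n| = 2.69×10⁻³ / (4.75×10⁻⁵ × 1.11) = 51.0 m/s
Converting: 51.0 m/s × 1.944 = 99.2 knots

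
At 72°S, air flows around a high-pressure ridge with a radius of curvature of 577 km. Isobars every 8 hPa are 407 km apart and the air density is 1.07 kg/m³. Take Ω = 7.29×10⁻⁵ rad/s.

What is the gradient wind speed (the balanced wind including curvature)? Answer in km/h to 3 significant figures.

Coriolis parameter at 72°S:
f = 2Ω sin φ = 2 × 7.29×10⁻⁵ × sin 72° = 1.39×10⁻⁴ s⁻¹
Pressure gradient: |∂P/∂n| = 800 Pa / 407000 m = 1.97×10⁻³ Pa/m
Geostrophic speed: V_g = |∂P/∂n|/(fρ) = 1.97×10⁻³/(1.39×10⁻⁴ × 1.07) = 13.2 m/s
Around a high, pressure-gradient force acts outward with centrifugal, so Coriolis balances both:
fV = (1/ρ)|∂P/∂n| + V²/R  →  V² − fR·V + fR·V_g = 0
With fR = 1.39×10⁻⁴ × 577×10³ m = 80.0 m/s:
V = [fR − √((fR)² − 4 fR V_g)]/2 = [80.0 − √(80.0² − 4×80.0×13.2)]/2 = 16.8 m/s
Supergeostrophic (V > V_g = 13.2 m/s), as expected around a high.
Converting: 16.8 m/s × 3.6 = 60.3 km/h

60.3 km/h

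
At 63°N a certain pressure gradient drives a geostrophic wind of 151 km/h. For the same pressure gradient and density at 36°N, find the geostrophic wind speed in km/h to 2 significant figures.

With the same pressure gradient and density, V_g ∝ 1/f ∝ 1/sin φ.
V₂ = V₁ · sin φ₁ / sin φ₂ = 151 × sin 63° / sin 36°
V₂ = 151 × 0.8910/0.5878 = 230 km/h

230 km/h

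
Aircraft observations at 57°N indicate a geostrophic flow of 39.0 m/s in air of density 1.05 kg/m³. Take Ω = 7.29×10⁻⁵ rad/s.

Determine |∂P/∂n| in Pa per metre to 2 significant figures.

5.0×10⁻³ Pa/m

Coriolis parameter at 57°N:
f = 2Ω sin φ = 2 × 7.29×10⁻⁵ × sin 57° = 1.22×10⁻⁴ s⁻¹
Geostrophic balance rearranged: |∂P/∂n| = f ρ V_g
|∂P/∂n| = 1.22×10⁻⁴ × 1.05 × 39.0 = 5.01×10⁻³ Pa/m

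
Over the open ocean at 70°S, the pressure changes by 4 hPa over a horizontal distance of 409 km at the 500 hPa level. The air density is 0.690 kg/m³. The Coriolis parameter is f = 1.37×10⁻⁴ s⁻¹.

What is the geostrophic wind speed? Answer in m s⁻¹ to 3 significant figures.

10.3 m s⁻¹

Pressure gradient: |∂P/∂n| = 400 Pa / 409000 m = 9.78×10⁻⁴ Pa/m
Geostrophic balance (pressure-gradient force = Coriolis force):
V_g = (1/(fρ)) |∂P/∂n| = 9.78×10⁻⁴ / (1.37×10⁻⁴ × 0.690) = 10.3 m/s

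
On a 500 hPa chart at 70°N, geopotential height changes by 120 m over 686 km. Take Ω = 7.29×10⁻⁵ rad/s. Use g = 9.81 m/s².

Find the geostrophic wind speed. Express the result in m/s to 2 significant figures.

13 m/s

Coriolis parameter at 70°N:
f = 2Ω sin φ = 2 × 7.29×10⁻⁵ × sin 70° = 1.37×10⁻⁴ s⁻¹
Height gradient: |∂Z/∂n| = 120 m / 686000 m = 1.75×10⁻⁴
On a pressure surface, geostrophic balance gives V_g = (g/f)|∂Z/∂n|:
V_g = 9.81 × 1.75×10⁻⁴ / 1.37×10⁻⁴ = 12.5 m/s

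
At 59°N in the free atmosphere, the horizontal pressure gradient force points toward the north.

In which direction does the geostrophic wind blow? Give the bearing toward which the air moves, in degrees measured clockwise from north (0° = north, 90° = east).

The pressure-gradient force points toward the north (bearing 000°).
Geostrophic balance: in the Northern Hemisphere the Coriolis force deflects motion to the right, so the geostrophic wind blows 90° to the right of the pressure-gradient force (low pressure on the left).
Rotating 000° by 90° clockwise gives 090° — the wind blows toward the east.

090°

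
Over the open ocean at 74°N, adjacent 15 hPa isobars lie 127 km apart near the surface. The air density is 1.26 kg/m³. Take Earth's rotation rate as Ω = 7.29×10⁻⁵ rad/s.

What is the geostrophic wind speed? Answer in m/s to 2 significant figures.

67 m/s

Coriolis parameter at 74°N:
f = 2Ω sin φ = 2 × 7.29×10⁻⁵ × sin 74° = 1.40×10⁻⁴ s⁻¹
Pressure gradient: |∂P/∂n| = 1500 Pa / 127000 m = 1.18×10⁻² Pa/m
Geostrophic balance (pressure-gradient force = Coriolis force):
V_g = (1/(fρ)) |∂P/∂n| = 1.18×10⁻² / (1.40×10⁻⁴ × 1.26) = 66.9 m/s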